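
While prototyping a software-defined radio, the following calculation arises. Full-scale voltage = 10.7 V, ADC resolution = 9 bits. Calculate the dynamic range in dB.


Dynamic range from full-scale to LSB:
V_min = V_max / 2^bits = 10.7 / 2^9
DR = 20 * log10(V_max / V_min)
   = 20 * log10(2^9)
   = 20 * 9 * log10(2)
   = 54.19 dB

54.19 dB


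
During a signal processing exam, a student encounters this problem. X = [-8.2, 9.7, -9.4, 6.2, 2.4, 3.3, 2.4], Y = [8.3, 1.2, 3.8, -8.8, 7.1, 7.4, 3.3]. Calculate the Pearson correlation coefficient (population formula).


Pearson correlation coefficient (population):
r = cov(X,Y) / (std(X) * std(Y))
Mean X = 0.9143, Mean Y = 3.1857
Cov(X,Y) = -16.81551
Std(X) = 6.597495, Std(Y) = 5.440963
r = -0.4684

-0.4684


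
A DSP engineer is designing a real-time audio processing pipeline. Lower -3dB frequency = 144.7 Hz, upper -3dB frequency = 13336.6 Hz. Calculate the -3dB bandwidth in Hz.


Bandwidth is the difference of -3dB frequencies:
BW = f_high - f_low
   = 13336.6 - 144.7
   = 13191.9 Hz

13191.9 Hz


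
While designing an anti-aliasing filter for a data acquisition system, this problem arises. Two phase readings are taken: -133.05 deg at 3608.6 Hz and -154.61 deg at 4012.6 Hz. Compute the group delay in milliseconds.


Group delay from phase difference:
tau = -d(phi)/d(omega)
d(phi) = -21.56 deg = -0.376293 rad
d(omega) = 2*pi*(4012.6 - 3608.6) = 2538.4069 rad/s
tau = -(-0.376293) / 2538.4069
    = 0.1482 ms

0.1482 ms


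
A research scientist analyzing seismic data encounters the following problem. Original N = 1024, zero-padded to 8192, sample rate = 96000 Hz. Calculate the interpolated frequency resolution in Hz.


Frequency resolution after zero-padding:
N_padded = 1024 * 8 = 8192
df = fs / N_padded
   = 96000 / 8192
   = 11.7188 Hz

11.7188 Hz


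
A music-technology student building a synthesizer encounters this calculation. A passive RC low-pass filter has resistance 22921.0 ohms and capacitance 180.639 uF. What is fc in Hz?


Cutoff frequency of a first-order RC filter:
fc = 1 / (2 * pi * R * C)
C = 180.639 uF = 0.000180639 F
fc = 1 / (2 * pi * 22921.0 * 0.000180639)
   = 1 / 26.015067069638
   = 0.038439 Hz

0.038439 Hz


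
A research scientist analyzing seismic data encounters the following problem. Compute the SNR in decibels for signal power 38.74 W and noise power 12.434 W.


SNR in decibels:
SNR = 10 * log10(Ps / Pn)
    = 10 * log10(38.74 / 12.434)
    = 10 * log10(3.1157)
    = 10 * 0.4935
    = 4.94 dB

4.94 dB


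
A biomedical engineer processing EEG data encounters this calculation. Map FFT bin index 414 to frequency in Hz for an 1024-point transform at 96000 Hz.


Frequency of DFT bin k:
f_k = k * fs / N
    = 414 * 96000 / 1024
    = 39744000 / 1024
    = 38812.5 Hz

38812.5 Hz


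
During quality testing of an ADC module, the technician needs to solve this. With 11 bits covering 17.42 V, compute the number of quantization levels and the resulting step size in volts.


Step 1 — number of quantization levels:
L = 2^N = 2^11 = 2048

Step 2 — LSB step size:
delta = Vfs / L
      = 17.42 / 2048
      = 0.00850586 V

Levels = 2048; step size = 0.00850586 V


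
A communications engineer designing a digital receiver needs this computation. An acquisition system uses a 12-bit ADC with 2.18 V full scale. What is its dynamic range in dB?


Dynamic range from full-scale to LSB:
V_min = V_max / 2^bits = 2.18 / 2^12
DR = 20 * log10(V_max / V_min)
   = 20 * log10(2^12)
   = 20 * 12 * log10(2)
   = 72.25 dB

72.25 dB


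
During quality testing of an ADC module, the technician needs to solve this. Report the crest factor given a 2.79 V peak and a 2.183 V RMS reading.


Crest factor is the ratio of peak to RMS:
CF = V_peak / V_rms
   = 2.79 / 2.183
   = 1.2781

1.2781


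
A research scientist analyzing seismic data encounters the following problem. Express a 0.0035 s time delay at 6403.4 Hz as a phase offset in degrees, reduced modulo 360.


Phase shift from frequency and time delay:
phi = 360 * f * t_delay
    = 360 * 6403.4 * 0.0035
    = 8068.28 degrees
    mod 360 = 148.28 degrees

148.28 degrees


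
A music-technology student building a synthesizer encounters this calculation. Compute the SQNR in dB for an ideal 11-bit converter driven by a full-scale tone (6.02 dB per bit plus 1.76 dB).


Theoretical SNR for a full-scale sinusoid:
SNR = 6.02 * N + 1.76
    = 6.02 * 11 + 1.76
    = 66.22 + 1.76
    = 67.98 dB

67.98 dB


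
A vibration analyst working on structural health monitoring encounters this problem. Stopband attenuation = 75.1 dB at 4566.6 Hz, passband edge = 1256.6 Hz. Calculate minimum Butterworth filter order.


Butterworth filter order formula:
n = log10(10^(A/10) - 1) / (2 * log10(f_stop/f_pass))
10^(75.1/10) - 1 = 32359364.693
f_stop/f_pass = 4566.6 / 1256.6 = 3.6341
n = 6.7006 -> ceil = 7

7


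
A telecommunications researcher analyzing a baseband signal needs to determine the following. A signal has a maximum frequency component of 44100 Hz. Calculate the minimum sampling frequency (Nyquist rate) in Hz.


The Nyquist rate is twice the maximum frequency component.
fs_min = 2 * fmax
      = 2 * 44100
      = 88200 Hz

88200


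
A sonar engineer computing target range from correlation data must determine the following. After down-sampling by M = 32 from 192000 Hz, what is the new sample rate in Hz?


Decimation reduces the sample rate:
fs_out = fs_in / M
       = 192000 / 32
       = 6000.0 Hz

6000.0 Hz


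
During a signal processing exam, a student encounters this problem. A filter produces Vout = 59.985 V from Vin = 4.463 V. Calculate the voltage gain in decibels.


Voltage gain in dB:
G = 20 * log10(Vout / Vin)
  = 20 * log10(59.985 / 4.463)
  = 20 * log10(13.440511)
  = 20 * 1.128416
  = 22.57 dB

22.57 dB


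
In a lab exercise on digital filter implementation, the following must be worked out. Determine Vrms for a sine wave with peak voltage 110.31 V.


RMS voltage for a sinusoidal waveform:
V_rms = V_peak / sqrt(2)
      = 110.31 / 1.414214
      = 78.001 V

78.001 V


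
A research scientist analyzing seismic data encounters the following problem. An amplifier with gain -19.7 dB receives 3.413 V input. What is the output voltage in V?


Output voltage from dB gain:
V_out = V_in * 10^(gain_dB / 20)
      = 3.413 * 10^(-19.7 / 20)
      = 3.413 * 0.103514
      = 0.3533 V

0.3533 V


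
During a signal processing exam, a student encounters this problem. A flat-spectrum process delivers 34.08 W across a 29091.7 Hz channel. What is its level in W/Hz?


Power spectral density:
PSD = P / BW
    = 34.08 / 29091.7
    = 0.00117147 W/Hz

0.00117147 W/Hz


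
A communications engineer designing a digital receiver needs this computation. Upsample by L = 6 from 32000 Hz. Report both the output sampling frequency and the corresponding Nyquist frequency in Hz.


Step 1 — output sample rate after interpolation by L:
fs_out = L * fs_in = 6 * 32000 = 192000 Hz

Step 2 — Nyquist frequency of the output stream:
f_Nyq = fs_out / 2 = 192000 / 2 = 96000.0 Hz

fs_out = 192000 Hz; f_Nyquist = 96000.0 Hz


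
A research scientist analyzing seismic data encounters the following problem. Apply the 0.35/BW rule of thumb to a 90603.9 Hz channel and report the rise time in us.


Rise time from bandwidth relationship:
tr = 0.35 / BW
   = 0.35 / 90603.9
   = 3.862968371e-06 s
   = 3.863 us

3.863 us


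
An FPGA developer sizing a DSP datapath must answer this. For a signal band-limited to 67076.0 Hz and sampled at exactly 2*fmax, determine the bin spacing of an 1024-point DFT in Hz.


Step 1 — Nyquist sampling rate:
fs = 2 * fmax = 2 * 67076.0 = 134152.0 Hz

Step 2 — DFT bin spacing:
df = fs / N = 134152.0 / 1024 = 131.0078 Hz

131.0078 Hz


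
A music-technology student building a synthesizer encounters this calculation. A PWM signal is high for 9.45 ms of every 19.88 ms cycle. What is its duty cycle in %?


Duty cycle as a percentage:
DC = (t_on / T) * 100
   = (9.45 / 19.88) * 100
   = 0.475352 * 100
   = 47.54 %

47.54 %


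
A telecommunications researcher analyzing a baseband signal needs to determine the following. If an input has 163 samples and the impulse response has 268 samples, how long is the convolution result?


Linear convolution output length:
L = N + M - 1
  = 163 + 268 - 1
  = 430 samples

430


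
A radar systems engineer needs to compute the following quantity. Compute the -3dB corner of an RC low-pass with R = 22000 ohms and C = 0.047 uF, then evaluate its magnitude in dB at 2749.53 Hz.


Step 1 — cutoff frequency:
fc = 1 / (2*pi*R*C)
C = 0.047 uF = 4.7e-08 F
fc = 1 / (2*pi*22000*4.7e-08)
   = 153.922 Hz

Step 2 — magnitude at f = 2749.53 Hz:
|H(f)| = 1 / sqrt(1 + (f/fc)^2)
f/fc = 2749.53 / 153.922 = 17.863138
|H| = 1 / sqrt(1 + 319.091699) = 0.0558937
|H|_dB = 20*log10(0.0558937) = -25.05 dB

fc = 153.922 Hz; |H(2749.53 Hz)| = -25.05 dB


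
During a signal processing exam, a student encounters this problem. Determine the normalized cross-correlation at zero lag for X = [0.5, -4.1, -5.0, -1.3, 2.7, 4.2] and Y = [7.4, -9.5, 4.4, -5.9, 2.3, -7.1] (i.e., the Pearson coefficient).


Pearson correlation coefficient (population):
r = cov(X,Y) / (std(X) * std(Y))
Mean X = -0.5, Mean Y = -1.4
Cov(X,Y) = 0.085
Std(X) = 3.346142, Std(Y) = 6.365532
r = 0.004

0.004


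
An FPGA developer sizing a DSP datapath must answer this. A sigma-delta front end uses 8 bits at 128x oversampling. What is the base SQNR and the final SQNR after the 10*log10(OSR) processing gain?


Step 1 — baseline SQNR at Nyquist:
SQNR_base = 6.02*N + 1.76
          = 6.02*8 + 1.76
          = 49.92 dB

Step 2 — oversampling processing gain:
G = 10*log10(OSR) = 10*log10(128) = 21.07 dB

Step 3 — total:
SQNR_total = 49.92 + 21.07 = 70.99 dB

Base SQNR = 49.92 dB; oversampled SQNR = 70.99 dB


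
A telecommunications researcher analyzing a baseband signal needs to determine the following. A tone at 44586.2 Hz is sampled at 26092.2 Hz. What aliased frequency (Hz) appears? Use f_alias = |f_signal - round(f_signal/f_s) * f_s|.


Compute the nearest integer multiple of fs to the signal:
n = round(44586.2 / 26092.2) = 2
f_alias = |44586.2 - 2 * 26092.2|
        = |44586.2 - 52184.4|
        = 7598.2 Hz

7598.2


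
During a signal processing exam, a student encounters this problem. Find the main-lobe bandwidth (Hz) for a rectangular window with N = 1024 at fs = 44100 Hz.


Main lobe width for a rectangular window:
Width = 2 * fs / N
      = 2 * 44100 / 1024
      = 88200 / 1024
      = 86.133 Hz

86.133 Hz


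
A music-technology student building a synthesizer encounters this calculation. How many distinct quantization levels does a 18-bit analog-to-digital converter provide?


Number of quantization levels = 2^N
= 2^18
= 262144

262144


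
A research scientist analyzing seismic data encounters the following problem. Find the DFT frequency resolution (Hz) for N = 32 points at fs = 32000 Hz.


DFT frequency resolution:
df = fs / N
   = 32000 / 32
   = 1000.0 Hz

1000.0 Hz


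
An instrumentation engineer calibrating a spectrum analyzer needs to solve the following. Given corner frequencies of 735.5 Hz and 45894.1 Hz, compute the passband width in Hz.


Bandwidth is the difference of -3dB frequencies:
BW = f_high - f_low
   = 45894.1 - 735.5
   = 45158.6 Hz

45158.6 Hz


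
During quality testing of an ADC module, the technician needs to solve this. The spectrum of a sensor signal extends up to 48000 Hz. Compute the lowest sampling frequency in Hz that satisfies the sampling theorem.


The Nyquist rate is twice the maximum frequency component.
fs_min = 2 * fmax
      = 2 * 48000
      = 96000 Hz

96000


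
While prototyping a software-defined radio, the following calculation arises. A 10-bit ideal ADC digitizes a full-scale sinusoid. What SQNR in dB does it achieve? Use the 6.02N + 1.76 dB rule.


Theoretical SNR for a full-scale sinusoid:
SNR = 6.02 * N + 1.76
    = 6.02 * 10 + 1.76
    = 60.2 + 1.76
    = 61.96 dB

61.96 dB


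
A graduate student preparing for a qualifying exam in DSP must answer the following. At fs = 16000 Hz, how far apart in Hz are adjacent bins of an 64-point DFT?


DFT frequency resolution:
df = fs / N
   = 16000 / 64
   = 250.0 Hz

250.0 Hz


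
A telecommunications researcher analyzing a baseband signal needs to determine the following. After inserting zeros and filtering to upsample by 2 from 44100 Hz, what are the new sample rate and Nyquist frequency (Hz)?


Step 1 — output sample rate after interpolation by L:
fs_out = L * fs_in = 2 * 44100 = 88200 Hz

Step 2 — Nyquist frequency of the output stream:
f_Nyq = fs_out / 2 = 88200 / 2 = 44100.0 Hz

fs_out = 88200 Hz; f_Nyquist = 44100.0 Hz


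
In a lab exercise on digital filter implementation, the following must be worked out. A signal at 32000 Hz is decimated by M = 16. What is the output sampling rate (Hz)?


Decimation reduces the sample rate:
fs_out = fs_in / M
       = 32000 / 16
       = 2000.0 Hz

2000.0 Hz


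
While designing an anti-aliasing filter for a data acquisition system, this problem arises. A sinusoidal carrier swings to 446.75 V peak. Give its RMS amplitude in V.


RMS voltage for a sinusoidal waveform:
V_rms = V_peak / sqrt(2)
      = 446.75 / 1.414214
      = 315.9 V

315.9 V


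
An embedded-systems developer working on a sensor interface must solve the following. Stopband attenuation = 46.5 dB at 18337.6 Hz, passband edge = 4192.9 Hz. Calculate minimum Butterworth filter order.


Butterworth filter order formula:
n = log10(10^(A/10) - 1) / (2 * log10(f_stop/f_pass))
10^(46.5/10) - 1 = 44667.3592
f_stop/f_pass = 18337.6 / 4192.9 = 4.3735
n = 3.6281 -> ceil = 4

4


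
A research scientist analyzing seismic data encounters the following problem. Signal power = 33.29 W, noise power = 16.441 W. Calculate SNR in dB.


SNR in decibels:
SNR = 10 * log10(Ps / Pn)
    = 10 * log10(33.29 / 16.441)
    = 10 * log10(2.0248)
    = 10 * 0.3064
    = 3.06 dB

3.06 dB


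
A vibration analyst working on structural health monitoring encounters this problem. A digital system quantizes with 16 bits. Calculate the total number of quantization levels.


Number of quantization levels = 2^N
= 2^16
= 65536

65536


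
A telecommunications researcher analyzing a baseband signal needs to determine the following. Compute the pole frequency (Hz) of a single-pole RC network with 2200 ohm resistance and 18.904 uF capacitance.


Cutoff frequency of a first-order RC filter:
fc = 1 / (2 * pi * R * C)
C = 18.904 uF = 1.8904e-05 F
fc = 1 / (2 * pi * 2200 * 1.8904e-05)
   = 1 / 0.26131013710323
   = 3.82687 Hz

3.82687 Hz


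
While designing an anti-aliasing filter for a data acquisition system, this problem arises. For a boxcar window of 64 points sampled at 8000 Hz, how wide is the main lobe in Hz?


Main lobe width for a rectangular window:
Width = 2 * fs / N
      = 2 * 8000 / 64
      = 16000 / 64
      = 250.0 Hz

250.0 Hz


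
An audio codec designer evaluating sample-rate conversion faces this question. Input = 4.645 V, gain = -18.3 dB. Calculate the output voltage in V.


Output voltage from dB gain:
V_out = V_in * 10^(gain_dB / 20)
      = 4.645 * 10^(-18.3 / 20)
      = 4.645 * 0.121619
      = 0.5649 V

0.5649 V


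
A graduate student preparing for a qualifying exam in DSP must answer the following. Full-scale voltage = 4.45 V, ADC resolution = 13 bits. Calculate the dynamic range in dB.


Dynamic range from full-scale to LSB:
V_min = V_max / 2^bits = 4.45 / 2^13
DR = 20 * log10(V_max / V_min)
   = 20 * log10(2^13)
   = 20 * 13 * log10(2)
   = 78.27 dB

78.27 dB


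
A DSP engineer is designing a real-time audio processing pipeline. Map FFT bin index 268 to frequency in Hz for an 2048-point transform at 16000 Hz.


Frequency of DFT bin k:
f_k = k * fs / N
    = 268 * 16000 / 2048
    = 4288000 / 2048
    = 2093.75 Hz

2093.75 Hz


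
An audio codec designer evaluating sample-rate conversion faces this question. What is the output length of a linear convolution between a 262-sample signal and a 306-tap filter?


Linear convolution output length:
L = N + M - 1
  = 262 + 306 - 1
  = 567 samples

567


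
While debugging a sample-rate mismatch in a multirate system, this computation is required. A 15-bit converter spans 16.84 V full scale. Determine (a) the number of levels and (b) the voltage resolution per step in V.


Step 1 — number of quantization levels:
L = 2^N = 2^15 = 32768

Step 2 — LSB step size:
delta = Vfs / L
      = 16.84 / 32768
      = 0.00051392 V

Levels = 32768; step size = 0.00051392 V


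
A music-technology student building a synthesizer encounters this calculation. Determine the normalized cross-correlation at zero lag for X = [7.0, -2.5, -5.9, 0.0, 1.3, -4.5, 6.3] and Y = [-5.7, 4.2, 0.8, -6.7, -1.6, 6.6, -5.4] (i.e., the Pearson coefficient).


Pearson correlation coefficient (population):
r = cov(X,Y) / (std(X) * std(Y))
Mean X = 0.2429, Mean Y = -1.1143
Cov(X,Y) = -17.003673
Std(X) = 4.648765, Std(Y) = 4.814392
r = -0.7597

-0.7597


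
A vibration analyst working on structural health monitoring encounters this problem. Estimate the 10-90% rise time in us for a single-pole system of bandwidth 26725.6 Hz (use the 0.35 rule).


Rise time from bandwidth relationship:
tr = 0.35 / BW
   = 0.35 / 26725.6
   = 1.309605771e-05 s
   = 13.0961 us

13.0961 us


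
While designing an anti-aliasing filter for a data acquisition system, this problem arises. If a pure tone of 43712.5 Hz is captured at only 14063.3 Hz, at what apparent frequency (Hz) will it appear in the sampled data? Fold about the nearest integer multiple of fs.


Compute the nearest integer multiple of fs to the signal:
n = round(43712.5 / 14063.3) = 3
f_alias = |43712.5 - 3 * 14063.3|
        = |43712.5 - 42189.9|
        = 1522.6 Hz

1522.6


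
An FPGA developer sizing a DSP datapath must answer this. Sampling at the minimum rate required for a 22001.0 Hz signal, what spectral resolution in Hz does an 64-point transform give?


Step 1 — Nyquist sampling rate:
fs = 2 * fmax = 2 * 22001.0 = 44002.0 Hz

Step 2 — DFT bin spacing:
df = fs / N = 44002.0 / 64 = 687.5312 Hz

687.5312 Hz


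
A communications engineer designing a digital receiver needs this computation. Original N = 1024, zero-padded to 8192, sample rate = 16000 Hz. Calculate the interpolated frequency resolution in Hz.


Frequency resolution after zero-padding:
N_padded = 1024 * 8 = 8192
df = fs / N_padded
   = 16000 / 8192
   = 1.9531 Hz

1.9531 Hz


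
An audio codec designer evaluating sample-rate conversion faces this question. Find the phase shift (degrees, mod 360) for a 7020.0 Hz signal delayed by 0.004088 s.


Phase shift from frequency and time delay:
phi = 360 * f * t_delay
    = 360 * 7020.0 * 0.004088
    = 10331.19 degrees
    mod 360 = 251.19 degrees

251.19 degrees


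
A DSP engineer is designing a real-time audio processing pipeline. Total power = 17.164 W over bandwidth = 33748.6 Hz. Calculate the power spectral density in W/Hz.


Power spectral density:
PSD = P / BW
    = 17.164 / 33748.6
    = 0.00050858 W/Hz

0.00050858 W/Hz


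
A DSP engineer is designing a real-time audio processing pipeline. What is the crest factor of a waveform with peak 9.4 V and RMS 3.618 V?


Crest factor is the ratio of peak to RMS:
CF = V_peak / V_rms
   = 9.4 / 3.618
   = 2.5981

2.5981


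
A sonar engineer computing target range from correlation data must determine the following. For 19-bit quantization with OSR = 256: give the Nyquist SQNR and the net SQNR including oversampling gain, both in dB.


Step 1 — baseline SQNR at Nyquist:
SQNR_base = 6.02*N + 1.76
          = 6.02*19 + 1.76
          = 116.14 dB

Step 2 — oversampling processing gain:
G = 10*log10(OSR) = 10*log10(256) = 24.08 dB

Step 3 — total:
SQNR_total = 116.14 + 24.08 = 140.22 dB

Base SQNR = 116.14 dB; oversampled SQNR = 140.22 dB


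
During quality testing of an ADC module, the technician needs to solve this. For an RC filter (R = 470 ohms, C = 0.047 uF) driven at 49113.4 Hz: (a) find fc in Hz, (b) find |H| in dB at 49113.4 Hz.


Step 1 — cutoff frequency:
fc = 1 / (2*pi*R*C)
C = 0.047 uF = 4.7e-08 F
fc = 1 / (2*pi*470*4.7e-08)
   = 7204.841 Hz

Step 2 — magnitude at f = 49113.4 Hz:
|H(f)| = 1 / sqrt(1 + (f/fc)^2)
f/fc = 49113.4 / 7204.841 = 6.816722
|H| = 1 / sqrt(1 + 46.467699) = 0.1451446
|H|_dB = 20*log10(0.1451446) = -16.76 dB

fc = 7204.841 Hz; |H(49113.4 Hz)| = -16.76 dB


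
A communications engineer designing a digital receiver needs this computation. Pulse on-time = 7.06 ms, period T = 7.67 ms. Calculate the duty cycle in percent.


Duty cycle as a percentage:
DC = (t_on / T) * 100
   = (7.06 / 7.67) * 100
   = 0.920469 * 100
   = 92.05 %

92.05 %


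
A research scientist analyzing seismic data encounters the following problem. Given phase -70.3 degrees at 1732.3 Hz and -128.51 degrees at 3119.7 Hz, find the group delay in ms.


Group delay from phase difference:
tau = -d(phi)/d(omega)
d(phi) = -58.21 deg = -1.015956 rad
d(omega) = 2*pi*(3119.7 - 1732.3) = 8717.2913 rad/s
tau = -(-1.015956) / 8717.2913
    = 0.1165 ms

0.1165 ms


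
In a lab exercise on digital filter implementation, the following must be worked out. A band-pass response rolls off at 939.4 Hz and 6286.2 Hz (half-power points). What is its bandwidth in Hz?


Bandwidth is the difference of -3dB frequencies:
BW = f_high - f_low
   = 6286.2 - 939.4
   = 5346.8 Hz

5346.8 Hz


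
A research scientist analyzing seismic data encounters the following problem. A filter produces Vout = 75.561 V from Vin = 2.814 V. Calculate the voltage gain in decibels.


Voltage gain in dB:
G = 20 * log10(Vout / Vin)
  = 20 * log10(75.561 / 2.814)
  = 20 * log10(26.851812)
  = 20 * 1.428974
  = 28.58 dB

28.58 dB


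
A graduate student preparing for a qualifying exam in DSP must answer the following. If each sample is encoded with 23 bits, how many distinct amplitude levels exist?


Number of quantization levels = 2^N
= 2^23
= 8388608

8388608


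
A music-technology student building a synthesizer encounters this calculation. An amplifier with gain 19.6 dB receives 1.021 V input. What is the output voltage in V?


Output voltage from dB gain:
V_out = V_in * 10^(gain_dB / 20)
      = 1.021 * 10^(19.6 / 20)
      = 1.021 * 9.549926
      = 9.7505 V

9.7505 V


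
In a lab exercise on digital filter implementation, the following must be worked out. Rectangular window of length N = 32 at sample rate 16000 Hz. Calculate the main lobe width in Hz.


Main lobe width for a rectangular window:
Width = 2 * fs / N
      = 2 * 16000 / 32
      = 32000 / 32
      = 1000.0 Hz

1000.0 Hz


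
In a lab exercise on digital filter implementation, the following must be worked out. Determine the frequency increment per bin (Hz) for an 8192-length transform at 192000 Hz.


DFT frequency resolution:
df = fs / N
   = 192000 / 8192
   = 23.4375 Hz

23.4375 Hz


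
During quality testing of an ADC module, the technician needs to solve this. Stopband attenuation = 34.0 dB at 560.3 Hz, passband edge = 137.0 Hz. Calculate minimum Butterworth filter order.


Butterworth filter order formula:
n = log10(10^(A/10) - 1) / (2 * log10(f_stop/f_pass))
10^(34.0/10) - 1 = 2510.8864
f_stop/f_pass = 560.3 / 137.0 = 4.0898
n = 2.779 -> ceil = 3

3


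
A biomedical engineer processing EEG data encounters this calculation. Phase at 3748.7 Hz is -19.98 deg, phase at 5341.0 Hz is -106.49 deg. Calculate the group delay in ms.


Group delay from phase difference:
tau = -d(phi)/d(omega)
d(phi) = -86.51 deg = -1.509884 rad
d(omega) = 2*pi*(5341.0 - 3748.7) = 10004.716 rad/s
tau = -(-1.509884) / 10004.716
    = 0.1509 ms

0.1509 ms


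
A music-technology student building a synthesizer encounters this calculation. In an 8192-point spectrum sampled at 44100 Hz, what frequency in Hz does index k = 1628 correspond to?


Frequency of DFT bin k:
f_k = k * fs / N
    = 1628 * 44100 / 8192
    = 71794800 / 8192
    = 8764.014 Hz

8764.014 Hz


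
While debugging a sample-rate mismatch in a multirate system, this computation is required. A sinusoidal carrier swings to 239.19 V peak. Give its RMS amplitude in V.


RMS voltage for a sinusoidal waveform:
V_rms = V_peak / sqrt(2)
      = 239.19 / 1.414214
      = 169.133 V

169.133 V


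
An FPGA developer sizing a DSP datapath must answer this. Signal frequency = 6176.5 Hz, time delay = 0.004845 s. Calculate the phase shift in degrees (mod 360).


Phase shift from frequency and time delay:
phi = 360 * f * t_delay
    = 360 * 6176.5 * 0.004845
    = 10773.05 degrees
    mod 360 = 333.05 degrees

333.05 degrees


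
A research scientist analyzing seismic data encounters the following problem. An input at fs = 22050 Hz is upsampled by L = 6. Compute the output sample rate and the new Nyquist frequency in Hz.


Step 1 — output sample rate after interpolation by L:
fs_out = L * fs_in = 6 * 22050 = 132300 Hz

Step 2 — Nyquist frequency of the output stream:
f_Nyq = fs_out / 2 = 132300 / 2 = 66150.0 Hz

fs_out = 132300 Hz; f_Nyquist = 66150.0 Hz


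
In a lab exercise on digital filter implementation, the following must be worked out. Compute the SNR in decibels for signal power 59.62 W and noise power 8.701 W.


SNR in decibels:
SNR = 10 * log10(Ps / Pn)
    = 10 * log10(59.62 / 8.701)
    = 10 * log10(6.8521)
    = 10 * 0.8358
    = 8.36 dB

8.36 dB


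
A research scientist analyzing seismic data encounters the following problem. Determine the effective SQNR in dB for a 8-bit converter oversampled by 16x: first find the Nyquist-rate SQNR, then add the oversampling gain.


Step 1 — baseline SQNR at Nyquist:
SQNR_base = 6.02*N + 1.76
          = 6.02*8 + 1.76
          = 49.92 dB

Step 2 — oversampling processing gain:
G = 10*log10(OSR) = 10*log10(16) = 12.04 dB

Step 3 — total:
SQNR_total = 49.92 + 12.04 = 61.96 dB

Base SQNR = 49.92 dB; oversampled SQNR = 61.96 dB


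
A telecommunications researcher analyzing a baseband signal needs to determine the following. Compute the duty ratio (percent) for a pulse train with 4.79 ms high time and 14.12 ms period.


Duty cycle as a percentage:
DC = (t_on / T) * 100
   = (4.79 / 14.12) * 100
   = 0.339235 * 100
   = 33.92 %

33.92 %


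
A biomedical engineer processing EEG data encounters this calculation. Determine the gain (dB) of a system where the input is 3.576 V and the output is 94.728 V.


Voltage gain in dB:
G = 20 * log10(Vout / Vin)
  = 20 * log10(94.728 / 3.576)
  = 20 * log10(26.489933)
  = 20 * 1.423081
  = 28.46 dB

28.46 dB


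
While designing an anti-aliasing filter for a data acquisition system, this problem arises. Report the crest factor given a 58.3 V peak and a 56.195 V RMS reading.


Crest factor is the ratio of peak to RMS:
CF = V_peak / V_rms
   = 58.3 / 56.195
   = 1.0375

1.0375


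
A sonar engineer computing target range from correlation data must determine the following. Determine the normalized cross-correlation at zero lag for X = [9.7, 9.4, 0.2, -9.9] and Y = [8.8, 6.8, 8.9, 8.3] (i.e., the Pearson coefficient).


Pearson correlation coefficient (population):
r = cov(X,Y) / (std(X) * std(Y))
Mean X = 2.35, Mean Y = 8.2
Cov(X,Y) = -2.0475
Std(X) = 8.037568, Std(Y) = 0.839643
r = -0.3034

-0.3034


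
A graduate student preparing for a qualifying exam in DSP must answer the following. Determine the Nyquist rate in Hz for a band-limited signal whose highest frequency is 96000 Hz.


The Nyquist rate is twice the maximum frequency component.
fs_min = 2 * fmax
      = 2 * 96000
      = 192000 Hz

192000


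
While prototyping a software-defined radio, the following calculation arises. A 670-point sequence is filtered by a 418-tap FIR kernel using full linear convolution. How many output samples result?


Linear convolution output length:
L = N + M - 1
  = 670 + 418 - 1
  = 1087 samples

1087


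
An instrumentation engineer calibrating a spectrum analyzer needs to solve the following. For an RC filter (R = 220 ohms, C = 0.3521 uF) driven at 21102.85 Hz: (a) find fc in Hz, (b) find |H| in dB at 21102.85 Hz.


Step 1 — cutoff frequency:
fc = 1 / (2*pi*R*C)
C = 0.3521 uF = 3.521e-07 F
fc = 1 / (2*pi*220*3.521e-07)
   = 2054.62 Hz

Step 2 — magnitude at f = 21102.85 Hz:
|H(f)| = 1 / sqrt(1 + (f/fc)^2)
f/fc = 21102.85 / 2054.62 = 10.270926
|H| = 1 / sqrt(1 + 105.491921) = 0.096904
|H|_dB = 20*log10(0.096904) = -20.27 dB

fc = 2054.62 Hz; |H(21102.85 Hz)| = -20.27 dB


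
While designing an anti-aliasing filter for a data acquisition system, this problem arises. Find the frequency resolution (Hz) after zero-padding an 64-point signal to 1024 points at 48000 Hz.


Frequency resolution after zero-padding:
N_padded = 64 * 16 = 1024
df = fs / N_padded
   = 48000 / 1024
   = 46.875 Hz

46.875 Hz


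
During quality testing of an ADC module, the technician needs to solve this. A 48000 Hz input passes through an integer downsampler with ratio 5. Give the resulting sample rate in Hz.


Decimation reduces the sample rate:
fs_out = fs_in / M
       = 48000 / 5
       = 9600.0 Hz

9600.0 Hz


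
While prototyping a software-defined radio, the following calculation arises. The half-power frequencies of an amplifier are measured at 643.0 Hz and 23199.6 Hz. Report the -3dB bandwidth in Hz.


Bandwidth is the difference of -3dB frequencies:
BW = f_high - f_low
   = 23199.6 - 643.0
   = 22556.6 Hz

22556.6 Hz


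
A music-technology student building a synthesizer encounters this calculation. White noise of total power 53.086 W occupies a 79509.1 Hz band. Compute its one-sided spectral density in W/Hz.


Power spectral density:
PSD = P / BW
    = 53.086 / 79509.1
    = 0.00066767 W/Hz

0.00066767 W/Hz


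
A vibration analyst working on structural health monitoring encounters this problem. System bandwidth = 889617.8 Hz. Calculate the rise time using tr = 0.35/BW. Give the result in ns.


Rise time from bandwidth relationship:
tr = 0.35 / BW
   = 0.35 / 889617.8
   = 3.934273797e-07 s
   = 393.4274 ns

393.4274 ns


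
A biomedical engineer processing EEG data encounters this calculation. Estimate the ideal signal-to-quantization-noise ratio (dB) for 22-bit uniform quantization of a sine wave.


Theoretical SNR for a full-scale sinusoid:
SNR = 6.02 * N + 1.76
    = 6.02 * 22 + 1.76
    = 132.44 + 1.76
    = 134.2 dB

134.2 dB


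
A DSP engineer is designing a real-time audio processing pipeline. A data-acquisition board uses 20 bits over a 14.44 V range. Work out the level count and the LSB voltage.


Step 1 — number of quantization levels:
L = 2^N = 2^20 = 1048576

Step 2 — LSB step size:
delta = Vfs / L
      = 14.44 / 1048576
      = 1.377e-05 V

Levels = 1048576; step size = 1.377e-05 V


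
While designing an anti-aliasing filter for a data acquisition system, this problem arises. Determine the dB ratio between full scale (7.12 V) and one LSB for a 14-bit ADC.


Dynamic range from full-scale to LSB:
V_min = V_max / 2^bits = 7.12 / 2^14
DR = 20 * log10(V_max / V_min)
   = 20 * log10(2^14)
   = 20 * 14 * log10(2)
   = 84.29 dB

84.29 dB


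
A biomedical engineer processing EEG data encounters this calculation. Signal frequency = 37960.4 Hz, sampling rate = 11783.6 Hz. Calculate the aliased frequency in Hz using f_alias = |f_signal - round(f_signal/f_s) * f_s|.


Compute the nearest integer multiple of fs to the signal:
n = round(37960.4 / 11783.6) = 3
f_alias = |37960.4 - 3 * 11783.6|
        = |37960.4 - 35350.8|
        = 2609.6 Hz

2609.6


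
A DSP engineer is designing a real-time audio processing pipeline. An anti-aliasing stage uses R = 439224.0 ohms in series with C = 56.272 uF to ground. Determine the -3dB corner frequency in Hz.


Cutoff frequency of a first-order RC filter:
fc = 1 / (2 * pi * R * C)
C = 56.272 uF = 5.6272e-05 F
fc = 1 / (2 * pi * 439224.0 * 5.6272e-05)
   = 1 / 155.29528928127
   = 0.006439 Hz

0.006439 Hz


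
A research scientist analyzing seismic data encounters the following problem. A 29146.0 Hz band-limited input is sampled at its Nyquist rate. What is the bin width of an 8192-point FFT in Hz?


Step 1 — Nyquist sampling rate:
fs = 2 * fmax = 2 * 29146.0 = 58292.0 Hz

Step 2 — DFT bin spacing:
df = fs / N = 58292.0 / 8192 = 7.1157 Hz

7.1157 Hz


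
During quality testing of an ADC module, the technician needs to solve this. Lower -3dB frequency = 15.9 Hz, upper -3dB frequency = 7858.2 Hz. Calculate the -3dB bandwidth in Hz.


Bandwidth is the difference of -3dB frequencies:
BW = f_high - f_low
   = 7858.2 - 15.9
   = 7842.3 Hz

7842.3 Hz


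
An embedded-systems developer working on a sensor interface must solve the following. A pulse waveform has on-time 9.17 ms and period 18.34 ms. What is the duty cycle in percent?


Duty cycle as a percentage:
DC = (t_on / T) * 100
   = (9.17 / 18.34) * 100
   = 0.5 * 100
   = 50.0 %

50.0 %


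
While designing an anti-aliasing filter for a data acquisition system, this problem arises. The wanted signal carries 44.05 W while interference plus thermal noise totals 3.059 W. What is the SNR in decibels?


SNR in decibels:
SNR = 10 * log10(Ps / Pn)
    = 10 * log10(44.05 / 3.059)
    = 10 * log10(14.4001)
    = 10 * 1.1584
    = 11.58 dB

11.58 dB


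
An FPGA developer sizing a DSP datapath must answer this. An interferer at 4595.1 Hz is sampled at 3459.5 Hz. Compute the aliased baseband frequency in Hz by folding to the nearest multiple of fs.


Compute the nearest integer multiple of fs to the signal:
n = round(4595.1 / 3459.5) = 1
f_alias = |4595.1 - 1 * 3459.5|
        = |4595.1 - 3459.5|
        = 1135.6 Hz

1135.6


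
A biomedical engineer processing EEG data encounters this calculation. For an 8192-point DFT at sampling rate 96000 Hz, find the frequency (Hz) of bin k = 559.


Frequency of DFT bin k:
f_k = k * fs / N
    = 559 * 96000 / 8192
    = 53664000 / 8192
    = 6550.781 Hz

6550.781 Hz


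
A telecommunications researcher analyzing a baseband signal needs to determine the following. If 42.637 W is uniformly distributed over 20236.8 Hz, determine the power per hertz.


Power spectral density:
PSD = P / BW
    = 42.637 / 20236.8
    = 0.0021069 W/Hz

0.0021069 W/Hz


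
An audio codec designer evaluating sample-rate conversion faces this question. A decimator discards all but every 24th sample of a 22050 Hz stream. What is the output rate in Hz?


Decimation reduces the sample rate:
fs_out = fs_in / M
       = 22050 / 24
       = 918.75 Hz

918.75 Hz


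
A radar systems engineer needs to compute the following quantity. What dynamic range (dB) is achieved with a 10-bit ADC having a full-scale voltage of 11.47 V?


Dynamic range from full-scale to LSB:
V_min = V_max / 2^bits = 11.47 / 2^10
DR = 20 * log10(V_max / V_min)
   = 20 * log10(2^10)
   = 20 * 10 * log10(2)
   = 60.21 dB

60.21 dB


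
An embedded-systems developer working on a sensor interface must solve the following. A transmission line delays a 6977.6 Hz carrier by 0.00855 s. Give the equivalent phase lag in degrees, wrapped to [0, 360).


Phase shift from frequency and time delay:
phi = 360 * f * t_delay
    = 360 * 6977.6 * 0.00855
    = 21477.05 degrees
    mod 360 = 237.05 degrees

237.05 degrees


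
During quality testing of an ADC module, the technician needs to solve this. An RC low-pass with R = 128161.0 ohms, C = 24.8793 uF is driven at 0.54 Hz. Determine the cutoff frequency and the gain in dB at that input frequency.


Step 1 — cutoff frequency:
fc = 1 / (2*pi*R*C)
C = 24.8793 uF = 2.48793e-05 F
fc = 1 / (2*pi*128161.0*2.48793e-05)
   = 0.0499144 Hz

Step 2 — magnitude at f = 0.54 Hz:
|H(f)| = 1 / sqrt(1 + (f/fc)^2)
f/fc = 0.54 / 0.0499144 = 10.818521
|H| = 1 / sqrt(1 + 117.040397) = 0.0920417
|H|_dB = 20*log10(0.0920417) = -20.72 dB

fc = 0.0499144 Hz; |H(0.54 Hz)| = -20.72 dB


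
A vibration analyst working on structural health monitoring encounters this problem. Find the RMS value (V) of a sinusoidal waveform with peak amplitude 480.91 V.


RMS voltage for a sinusoidal waveform:
V_rms = V_peak / sqrt(2)
      = 480.91 / 1.414214
      = 340.055 V

340.055 V


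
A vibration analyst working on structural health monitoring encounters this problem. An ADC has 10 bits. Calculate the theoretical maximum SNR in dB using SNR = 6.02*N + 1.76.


Theoretical SNR for a full-scale sinusoid:
SNR = 6.02 * N + 1.76
    = 6.02 * 10 + 1.76
    = 60.2 + 1.76
    = 61.96 dB

61.96 dB


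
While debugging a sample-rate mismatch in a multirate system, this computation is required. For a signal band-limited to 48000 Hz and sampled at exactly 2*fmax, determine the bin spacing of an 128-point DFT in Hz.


Step 1 — Nyquist sampling rate:
fs = 2 * fmax = 2 * 48000 = 96000 Hz

Step 2 — DFT bin spacing:
df = fs / N = 96000 / 128 = 750.0 Hz

750.0 Hz


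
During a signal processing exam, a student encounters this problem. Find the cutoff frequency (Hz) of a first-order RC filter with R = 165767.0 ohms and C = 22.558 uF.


Cutoff frequency of a first-order RC filter:
fc = 1 / (2 * pi * R * C)
C = 22.558 uF = 2.2558e-05 F
fc = 1 / (2 * pi * 165767.0 * 2.2558e-05)
   = 1 / 23.495167120514
   = 0.042562 Hz

0.042562 Hz


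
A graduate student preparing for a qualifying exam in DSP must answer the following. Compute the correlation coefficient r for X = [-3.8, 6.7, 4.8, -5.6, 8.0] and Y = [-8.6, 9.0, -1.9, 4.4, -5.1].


Pearson correlation coefficient (population):
r = cov(X,Y) / (std(X) * std(Y))
Mean X = 2.02, Mean Y = -0.44
Cov(X,Y) = 4.5728
Std(X) = 5.609421, Std(Y) = 6.371373
r = 0.1279

0.1279


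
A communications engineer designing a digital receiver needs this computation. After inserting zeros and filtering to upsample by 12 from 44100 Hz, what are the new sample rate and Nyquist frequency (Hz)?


Step 1 — output sample rate after interpolation by L:
fs_out = L * fs_in = 12 * 44100 = 529200 Hz

Step 2 — Nyquist frequency of the output stream:
f_Nyq = fs_out / 2 = 529200 / 2 = 264600.0 Hz

fs_out = 529200 Hz; f_Nyquist = 264600.0 Hz


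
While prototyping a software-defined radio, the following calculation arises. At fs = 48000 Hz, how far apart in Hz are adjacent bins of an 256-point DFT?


DFT frequency resolution:
df = fs / N
   = 48000 / 256
   = 187.5 Hz

187.5 Hz


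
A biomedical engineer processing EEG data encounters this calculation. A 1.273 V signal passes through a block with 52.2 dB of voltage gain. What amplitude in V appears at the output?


Output voltage from dB gain:
V_out = V_in * 10^(gain_dB / 20)
      = 1.273 * 10^(52.2 / 20)
      = 1.273 * 407.380278
      = 518.5951 V

518.5951 V


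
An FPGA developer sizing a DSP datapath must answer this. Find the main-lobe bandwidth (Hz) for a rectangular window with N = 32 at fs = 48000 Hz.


Main lobe width for a rectangular window:
Width = 2 * fs / N
      = 2 * 48000 / 32
      = 96000 / 32
      = 3000.0 Hz

3000.0 Hz


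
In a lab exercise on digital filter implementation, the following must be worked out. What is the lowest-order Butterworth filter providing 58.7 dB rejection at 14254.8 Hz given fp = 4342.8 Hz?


Butterworth filter order formula:
n = log10(10^(A/10) - 1) / (2 * log10(f_stop/f_pass))
10^(58.7/10) - 1 = 741309.2413
f_stop/f_pass = 14254.8 / 4342.8 = 3.2824
n = 5.6859 -> ceil = 6

6


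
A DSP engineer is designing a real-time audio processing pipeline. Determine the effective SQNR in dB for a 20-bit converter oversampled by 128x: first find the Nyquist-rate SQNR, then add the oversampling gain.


Step 1 — baseline SQNR at Nyquist:
SQNR_base = 6.02*N + 1.76
          = 6.02*20 + 1.76
          = 122.16 dB

Step 2 — oversampling processing gain:
G = 10*log10(OSR) = 10*log10(128) = 21.07 dB

Step 3 — total:
SQNR_total = 122.16 + 21.07 = 143.23 dB

Base SQNR = 122.16 dB; oversampled SQNR = 143.23 dB
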